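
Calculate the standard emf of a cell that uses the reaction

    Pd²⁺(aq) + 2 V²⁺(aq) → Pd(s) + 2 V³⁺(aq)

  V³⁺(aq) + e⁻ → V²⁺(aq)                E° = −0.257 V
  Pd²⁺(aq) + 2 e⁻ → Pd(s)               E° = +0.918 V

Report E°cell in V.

+1.175 V

In the reaction as written, Pd²⁺(aq) is reduced (cathode) and V³⁺(aq) is produced by oxidation at the anode.
E°cell = E°(cathode) − E°(anode) = +0.918 − (−0.257) = +1.175 V.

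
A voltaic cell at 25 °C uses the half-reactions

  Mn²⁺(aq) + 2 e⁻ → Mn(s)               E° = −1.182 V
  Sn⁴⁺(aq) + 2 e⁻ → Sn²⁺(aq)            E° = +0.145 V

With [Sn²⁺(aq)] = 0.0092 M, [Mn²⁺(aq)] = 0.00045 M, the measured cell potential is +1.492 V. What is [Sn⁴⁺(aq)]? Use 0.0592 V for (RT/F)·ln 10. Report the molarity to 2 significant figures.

With Sn⁴⁺/Sn²⁺ at the cathode and Mn²⁺/Mn at the anode, E°cell = +0.145 − (−1.182) = +1.327 V (n = 2).
From the Nernst equation, log Q = n(E° − E)/0.0592 = 2·(+1.327 − (+1.492))/0.0592 = −5.574.
For Sn⁴⁺(aq) + Mn(s) → Sn²⁺(aq) + Mn²⁺(aq), the reaction quotient is Q = ([Sn²⁺(aq)]·[Mn²⁺(aq)]) / [Sn⁴⁺(aq)].
Substituting the known concentrations and solving, log [Sn⁴⁺(aq)] = 0.191 and [Sn⁴⁺(aq)] = 1.6 M.

1.6 M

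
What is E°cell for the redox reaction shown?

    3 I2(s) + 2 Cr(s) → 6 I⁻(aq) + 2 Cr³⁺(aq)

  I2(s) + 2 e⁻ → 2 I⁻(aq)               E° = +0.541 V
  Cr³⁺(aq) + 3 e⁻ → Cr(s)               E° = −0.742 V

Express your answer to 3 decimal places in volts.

+1.283 V

In the reaction as written, I2(s) is reduced (cathode) and Cr³⁺(aq) is produced by oxidation at the anode.
E°cell = E°(cathode) − E°(anode) = +0.541 − (−0.742) = +1.283 V.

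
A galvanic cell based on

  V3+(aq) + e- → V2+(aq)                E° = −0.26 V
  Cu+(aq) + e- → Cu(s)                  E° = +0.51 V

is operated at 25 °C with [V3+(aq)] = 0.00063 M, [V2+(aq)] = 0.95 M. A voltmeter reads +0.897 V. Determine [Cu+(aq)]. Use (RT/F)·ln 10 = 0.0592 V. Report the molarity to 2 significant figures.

Cu⁺/Cu is the cathode (higher E°); E°cell = +0.51 − (−0.26) = +0.77 V with n = 1.
From the Nernst equation, log Q = n(E° − E)/0.0592 = 1·(+0.77 − (+0.897))/0.0592 = −2.145.
For Cu+(aq) + V2+(aq) → Cu(s) + V3+(aq), the reaction quotient is Q = [V3+(aq)] / ([Cu+(aq)]·[V2+(aq)]).
Solving for the unknown gives log [Cu+(aq)] = −1.033, so [Cu+(aq)] ≈ 0.093 M.

0.093 M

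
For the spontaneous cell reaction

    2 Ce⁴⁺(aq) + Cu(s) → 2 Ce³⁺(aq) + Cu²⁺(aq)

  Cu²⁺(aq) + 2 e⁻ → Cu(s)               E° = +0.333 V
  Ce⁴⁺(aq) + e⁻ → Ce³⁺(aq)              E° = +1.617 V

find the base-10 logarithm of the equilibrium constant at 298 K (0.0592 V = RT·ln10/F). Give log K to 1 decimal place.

log K = 43.4

The Ce⁴⁺/Ce³⁺ couple is reduced (cathode); E°cell = +1.617 − (+0.333) = +1.284 V with n = 2.
At equilibrium E = 0, so log K = nE°cell / 0.0592 = (2)(+1.284) / 0.0592 = 43.4.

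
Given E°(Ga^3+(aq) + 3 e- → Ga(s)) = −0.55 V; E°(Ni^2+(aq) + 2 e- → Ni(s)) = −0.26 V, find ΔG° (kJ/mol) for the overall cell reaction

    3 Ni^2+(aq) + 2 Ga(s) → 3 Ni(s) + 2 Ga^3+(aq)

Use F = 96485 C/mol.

In the reaction as written Ni^2+(aq) is reduced, so the Ni²⁺/Ni couple is the cathode and Ga³⁺/Ga is the anode.
E°cell = −0.26 − (−0.55) = +0.29 V; balancing electrons gives n = 6.
ΔG° = −nFE°cell = −(6)(96485)(+0.29) J/mol = −168 kJ/mol.

−168 kJ/mol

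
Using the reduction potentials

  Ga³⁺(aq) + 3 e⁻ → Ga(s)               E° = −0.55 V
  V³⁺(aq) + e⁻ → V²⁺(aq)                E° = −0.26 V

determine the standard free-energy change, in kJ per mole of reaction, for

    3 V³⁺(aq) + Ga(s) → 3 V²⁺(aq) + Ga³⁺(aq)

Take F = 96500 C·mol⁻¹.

In the reaction as written V³⁺(aq) is reduced, so the V³⁺/V²⁺ couple is the cathode and Ga³⁺/Ga is the anode.
E°cell = −0.26 − (−0.55) = +0.29 V; balancing electrons gives n = 3.
ΔG° = −nFE°cell = −(3)(96500)(+0.29) J/mol = −84.0 kJ/mol.

−84.0 kJ/mol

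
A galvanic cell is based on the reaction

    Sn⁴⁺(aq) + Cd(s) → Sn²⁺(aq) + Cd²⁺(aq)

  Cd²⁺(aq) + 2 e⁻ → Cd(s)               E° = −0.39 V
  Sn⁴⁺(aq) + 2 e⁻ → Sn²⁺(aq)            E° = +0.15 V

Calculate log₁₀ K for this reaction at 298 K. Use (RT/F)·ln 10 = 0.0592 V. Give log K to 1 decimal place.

log K = 18.2

The Sn⁴⁺/Sn²⁺ couple is reduced (cathode); E°cell = +0.15 − (−0.39) = +0.54 V with n = 2.
At equilibrium E = 0, so log K = nE°cell / 0.0592 = (2)(+0.54) / 0.0592 = 18.2.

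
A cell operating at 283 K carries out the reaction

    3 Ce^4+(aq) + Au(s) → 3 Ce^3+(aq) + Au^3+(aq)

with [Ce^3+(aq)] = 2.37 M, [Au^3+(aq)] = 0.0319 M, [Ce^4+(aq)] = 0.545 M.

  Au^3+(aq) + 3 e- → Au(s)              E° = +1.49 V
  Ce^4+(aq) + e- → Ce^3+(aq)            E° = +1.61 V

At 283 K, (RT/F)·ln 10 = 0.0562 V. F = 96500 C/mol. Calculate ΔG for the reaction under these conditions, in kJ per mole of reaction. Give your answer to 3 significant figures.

−32.5 kJ/mol

With Ce⁴⁺/Ce³⁺ reduced at the cathode, E°cell = +1.61 − (+1.49) = +0.12 V and n = 3.
The reaction quotient is ([Ce^3+(aq)]^3·[Au^3+(aq)]) / [Ce^4+(aq)]^3 = 2.62; by Nernst, E = +0.12 − (0.0562/3)(0.419) = +0.1122 V.
ΔG = −nFE = −(3)(96500)(+0.1122) J/mol = −32.5 kJ/mol.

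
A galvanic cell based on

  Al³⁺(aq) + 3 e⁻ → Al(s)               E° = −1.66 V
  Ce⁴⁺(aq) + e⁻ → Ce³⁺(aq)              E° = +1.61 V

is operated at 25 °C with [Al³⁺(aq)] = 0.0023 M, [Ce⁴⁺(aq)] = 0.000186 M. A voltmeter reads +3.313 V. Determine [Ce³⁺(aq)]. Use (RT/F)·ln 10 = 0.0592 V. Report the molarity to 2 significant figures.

0.00026 M

With Ce⁴⁺/Ce³⁺ at the cathode and Al³⁺/Al at the anode, E°cell = +1.61 − (−1.66) = +3.27 V (n = 3).
From the Nernst equation, log Q = n(E° − E)/0.0592 = 3·(+3.27 − (+3.313))/0.0592 = −2.179.
Balancing electrons gives 3 Ce⁴⁺(aq) + Al(s) → 3 Ce³⁺(aq) + Al³⁺(aq); thus Q = ([Ce³⁺(aq)]^3·[Al³⁺(aq)]) / [Ce⁴⁺(aq)]^3.
Solving for the unknown gives log [Ce³⁺(aq)] = −3.577, so [Ce³⁺(aq)] ≈ 0.00026 M.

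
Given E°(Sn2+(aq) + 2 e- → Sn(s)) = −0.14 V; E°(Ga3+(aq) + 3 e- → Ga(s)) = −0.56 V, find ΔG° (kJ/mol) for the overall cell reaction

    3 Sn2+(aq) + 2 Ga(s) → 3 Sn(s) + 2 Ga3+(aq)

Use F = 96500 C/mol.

In the reaction as written Sn2+(aq) is reduced, so the Sn²⁺/Sn couple is the cathode and Ga³⁺/Ga is the anode.
E°cell = −0.14 − (−0.56) = +0.42 V; balancing electrons gives n = 6.
ΔG° = −nFE°cell = −(6)(96500)(+0.42) J/mol = −243 kJ/mol.

−243 kJ/mol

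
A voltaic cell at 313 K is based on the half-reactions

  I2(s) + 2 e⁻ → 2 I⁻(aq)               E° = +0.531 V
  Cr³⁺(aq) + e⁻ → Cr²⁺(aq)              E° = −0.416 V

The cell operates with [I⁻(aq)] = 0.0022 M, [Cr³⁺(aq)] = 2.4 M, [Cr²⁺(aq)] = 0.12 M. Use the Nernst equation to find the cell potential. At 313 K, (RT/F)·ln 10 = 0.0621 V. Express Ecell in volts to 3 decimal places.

The I₂/I⁻ couple has the more positive E°, so it is the cathode; Cr³⁺/Cr²⁺ is the anode.
E°cell = +0.531 − (−0.416) = +0.947 V, with n = 2 electrons transferred.
For the overall reaction I2(s) + 2 Cr²⁺(aq) → 2 I⁻(aq) + 2 Cr³⁺(aq), Q = ([I⁻(aq)]^2·[Cr³⁺(aq)]^2) / [Cr²⁺(aq)]^2 = 0.00194, giving log Q = −2.713.
Applying E = E° − (RT ln10/nF)·log Q gives +0.947 − (0.0621/2)(−2.713) = +1.031 V.

+1.031 V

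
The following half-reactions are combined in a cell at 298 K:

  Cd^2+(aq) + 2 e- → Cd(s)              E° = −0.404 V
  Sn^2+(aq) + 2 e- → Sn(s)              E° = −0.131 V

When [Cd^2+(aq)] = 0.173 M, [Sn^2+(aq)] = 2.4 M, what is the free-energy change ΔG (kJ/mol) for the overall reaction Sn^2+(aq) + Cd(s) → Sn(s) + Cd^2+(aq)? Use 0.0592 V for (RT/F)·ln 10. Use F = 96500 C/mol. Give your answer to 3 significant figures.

−59.2 kJ/mol

E°cell = −0.131 − (−0.404) = +0.273 V; the balanced reaction transfers n = 2 electrons.
The reaction quotient is [Cd^2+(aq)] / [Sn^2+(aq)] = 0.0721; by Nernst, E = +0.273 − (0.0592/2)(−1.142) = +0.3068 V.
Finally ΔG = −nFE = −(2)(96500 C/mol)(+0.3068 V) = −59.2 kJ/mol.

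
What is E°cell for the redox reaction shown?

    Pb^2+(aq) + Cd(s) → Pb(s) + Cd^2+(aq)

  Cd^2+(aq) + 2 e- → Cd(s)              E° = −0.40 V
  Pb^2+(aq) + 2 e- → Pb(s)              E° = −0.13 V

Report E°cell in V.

+0.27 V

In the reaction as written, Pb^2+(aq) is reduced (cathode) and Cd^2+(aq) is produced by oxidation at the anode.
E°cell = E°(cathode) − E°(anode) = −0.13 − (−0.40) = +0.27 V.
The positive value indicates the reaction is spontaneous as written.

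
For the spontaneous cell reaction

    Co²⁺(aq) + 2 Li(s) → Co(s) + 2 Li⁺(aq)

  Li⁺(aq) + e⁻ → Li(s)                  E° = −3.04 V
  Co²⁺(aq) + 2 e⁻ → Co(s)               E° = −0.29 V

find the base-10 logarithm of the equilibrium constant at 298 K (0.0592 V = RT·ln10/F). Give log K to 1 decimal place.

The Co²⁺/Co couple is reduced (cathode); E°cell = −0.29 − (−3.04) = +2.75 V with n = 2.
At equilibrium E = 0, so log K = nE°cell / 0.0592 = (2)(+2.75) / 0.0592 = 92.9.

log K = 92.9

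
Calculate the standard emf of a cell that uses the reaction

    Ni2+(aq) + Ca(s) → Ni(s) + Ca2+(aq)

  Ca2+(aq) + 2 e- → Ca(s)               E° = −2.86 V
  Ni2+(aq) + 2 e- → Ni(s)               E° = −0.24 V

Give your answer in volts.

Ni2+(aq) gains electrons, so the Ni²⁺/Ni couple is the cathode; the Ca²⁺/Ca couple is the anode.
E°cell = E°(cathode) − E°(anode) = −0.24 − (−2.86) = +2.62 V.
The positive value indicates the reaction is spontaneous as written.

+2.62 V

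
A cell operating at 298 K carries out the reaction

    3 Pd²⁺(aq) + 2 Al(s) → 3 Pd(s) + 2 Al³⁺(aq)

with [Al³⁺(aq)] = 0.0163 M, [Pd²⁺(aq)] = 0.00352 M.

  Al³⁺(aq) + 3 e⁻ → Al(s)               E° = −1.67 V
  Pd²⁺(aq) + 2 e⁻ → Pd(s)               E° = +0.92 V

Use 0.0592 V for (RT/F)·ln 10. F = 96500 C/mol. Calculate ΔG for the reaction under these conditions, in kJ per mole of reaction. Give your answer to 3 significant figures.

With Pd²⁺/Pd reduced at the cathode, E°cell = +0.92 − (−1.67) = +2.59 V and n = 6.
Here Q = [Al³⁺(aq)]^2 / [Pd²⁺(aq)]^3 = 6.09×10^3 (log Q = 3.785), giving E = +2.59 − (0.0592/6)·(3.785) = +2.5527 V.
Finally ΔG = −nFE = −(6)(96500 C/mol)(+2.5527 V) = −1480 kJ/mol.

−1480 kJ/mol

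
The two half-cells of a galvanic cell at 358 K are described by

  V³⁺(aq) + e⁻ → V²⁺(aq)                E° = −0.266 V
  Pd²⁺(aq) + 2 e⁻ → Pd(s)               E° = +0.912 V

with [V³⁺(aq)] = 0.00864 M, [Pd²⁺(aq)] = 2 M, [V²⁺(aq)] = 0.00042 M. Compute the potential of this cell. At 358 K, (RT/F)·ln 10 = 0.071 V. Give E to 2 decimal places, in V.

+1.10 V

Pd²⁺/Pd is reduced (cathode, E° = +0.912 V) and V³⁺/V²⁺ is oxidized (anode).
E°cell = E°cat − E°an = +0.912 − (−0.266) = +1.178 V; n = 2.
Balancing gives Pd²⁺(aq) + 2 V²⁺(aq) → Pd(s) + 2 V³⁺(aq); hence Q = [V³⁺(aq)]^2 / ([Pd²⁺(aq)]·[V²⁺(aq)]^2) = 212 (log Q = 2.325).
E = E° − (0.071/n)·log Q = +1.178 − (0.071/2)(2.325) = +1.10 V.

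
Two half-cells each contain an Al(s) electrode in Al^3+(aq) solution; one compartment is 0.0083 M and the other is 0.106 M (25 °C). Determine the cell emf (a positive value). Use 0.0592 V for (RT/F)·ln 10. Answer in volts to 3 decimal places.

For a concentration cell E°cell = 0, since both electrodes use the same couple.
The compartment with the higher Al^3+(aq) concentration (0.106 M) acts as the cathode; ions are reduced there and produced at the dilute (0.0083 M) anode.
With n = 3, Ecell = −(0.0592/3)·log([dilute]/[conc]) = −(0.0592/3)·log(0.0083/0.106) = +0.022 V.

0.022 V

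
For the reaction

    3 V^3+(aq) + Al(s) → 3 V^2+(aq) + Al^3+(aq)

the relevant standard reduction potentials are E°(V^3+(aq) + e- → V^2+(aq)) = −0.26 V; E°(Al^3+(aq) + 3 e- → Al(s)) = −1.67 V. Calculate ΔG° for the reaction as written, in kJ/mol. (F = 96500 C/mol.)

In the reaction as written V^3+(aq) is reduced, so the V³⁺/V²⁺ couple is the cathode and Al³⁺/Al is the anode.
E°cell = −0.26 − (−1.67) = +1.41 V; balancing electrons gives n = 3.
ΔG° = −nFE°cell = −(3)(96500)(+1.41) J/mol = −408 kJ/mol.

−408 kJ/mol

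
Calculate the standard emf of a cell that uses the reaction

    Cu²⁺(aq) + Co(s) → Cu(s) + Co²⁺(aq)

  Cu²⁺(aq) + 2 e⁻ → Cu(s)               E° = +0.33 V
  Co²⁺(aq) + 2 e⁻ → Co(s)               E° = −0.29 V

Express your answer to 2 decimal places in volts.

Cu²⁺(aq) gains electrons, so the Cu²⁺/Cu couple is the cathode; the Co²⁺/Co couple is the anode.
E°cell = E°(cathode) − E°(anode) = +0.33 − (−0.29) = +0.62 V.

+0.62 V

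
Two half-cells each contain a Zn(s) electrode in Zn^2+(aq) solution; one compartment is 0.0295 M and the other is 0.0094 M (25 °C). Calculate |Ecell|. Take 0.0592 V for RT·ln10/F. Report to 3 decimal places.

0.015 V

For a concentration cell E°cell = 0, since both electrodes use the same couple.
The compartment with the higher Zn^2+(aq) concentration (0.0295 M) acts as the cathode; ions are reduced there and produced at the dilute (0.0094 M) anode.
With n = 2, Ecell = −(0.0592/2)·log([dilute]/[conc]) = −(0.0592/2)·log(0.0094/0.0295) = +0.015 V.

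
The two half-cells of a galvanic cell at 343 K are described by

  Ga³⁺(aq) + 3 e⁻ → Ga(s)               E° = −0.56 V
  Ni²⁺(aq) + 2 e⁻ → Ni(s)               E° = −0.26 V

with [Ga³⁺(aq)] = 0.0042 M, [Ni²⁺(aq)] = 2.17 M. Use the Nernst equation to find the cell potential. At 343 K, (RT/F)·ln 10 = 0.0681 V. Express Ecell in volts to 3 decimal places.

+0.365 V

Ni²⁺/Ni is reduced (cathode, E° = −0.26 V) and Ga³⁺/Ga is oxidized (anode).
E°cell = −0.26 − (−0.56) = +0.30 V, with n = 6 electrons transferred.
The balanced reaction is 3 Ni²⁺(aq) + 2 Ga(s) → 3 Ni(s) + 2 Ga³⁺(aq), so Q = [Ga³⁺(aq)]^2 / [Ni²⁺(aq)]^3 = 1.73×10^−6 and log Q = −5.763.
E = E° − (0.0681/n)·log Q = +0.30 − (0.0681/6)(−5.763) = +0.365 V.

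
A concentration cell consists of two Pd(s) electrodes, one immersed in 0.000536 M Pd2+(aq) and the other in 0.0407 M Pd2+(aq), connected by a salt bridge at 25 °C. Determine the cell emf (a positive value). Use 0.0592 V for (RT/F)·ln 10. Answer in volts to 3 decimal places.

0.056 V

For a concentration cell E°cell = 0, since both electrodes use the same couple.
The compartment with the higher Pd2+(aq) concentration (0.0407 M) acts as the cathode; ions are reduced there and produced at the dilute (0.000536 M) anode.
With n = 2, Ecell = −(0.0592/2)·log([dilute]/[conc]) = −(0.0592/2)·log(0.000536/0.0407) = +0.056 V.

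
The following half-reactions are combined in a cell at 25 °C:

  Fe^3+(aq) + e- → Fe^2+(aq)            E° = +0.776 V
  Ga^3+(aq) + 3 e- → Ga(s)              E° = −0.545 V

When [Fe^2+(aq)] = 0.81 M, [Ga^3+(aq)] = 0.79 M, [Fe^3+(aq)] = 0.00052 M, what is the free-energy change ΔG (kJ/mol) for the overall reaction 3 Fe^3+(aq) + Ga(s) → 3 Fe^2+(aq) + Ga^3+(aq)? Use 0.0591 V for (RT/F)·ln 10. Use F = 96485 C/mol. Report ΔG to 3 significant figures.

−328 kJ/mol

With Fe³⁺/Fe²⁺ reduced at the cathode, E°cell = +0.776 − (−0.545) = +1.321 V and n = 3.
Q = ([Fe^2+(aq)]^3·[Ga^3+(aq)]) / [Fe^3+(aq)]^3 = 2.99×10^9, so log Q = 9.475 and E = +1.321 − (0.0591/3)(9.475) = +1.1343 V.
Then ΔG = −nFE = −3 × 96485 × +1.1343 J/mol = −328 kJ/mol.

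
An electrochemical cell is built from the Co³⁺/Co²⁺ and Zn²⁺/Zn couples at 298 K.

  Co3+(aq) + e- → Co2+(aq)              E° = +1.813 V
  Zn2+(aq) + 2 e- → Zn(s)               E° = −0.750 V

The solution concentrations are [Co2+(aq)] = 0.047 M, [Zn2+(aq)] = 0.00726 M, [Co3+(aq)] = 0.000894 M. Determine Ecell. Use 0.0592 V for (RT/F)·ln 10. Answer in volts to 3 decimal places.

+2.524 V

Co³⁺/Co²⁺ is reduced (cathode, E° = +1.813 V) and Zn²⁺/Zn is oxidized (anode).
E°cell = E°cat − E°an = +1.813 − (−0.750) = +2.563 V; n = 2.
Balancing gives 2 Co3+(aq) + Zn(s) → 2 Co2+(aq) + Zn2+(aq); hence Q = ([Co2+(aq)]^2·[Zn2+(aq)]) / [Co3+(aq)]^2 = 20.1 (log Q = 1.302).
Applying E = E° − (RT ln10/nF)·log Q gives +2.563 − (0.0592/2)(1.302) = +2.524 V.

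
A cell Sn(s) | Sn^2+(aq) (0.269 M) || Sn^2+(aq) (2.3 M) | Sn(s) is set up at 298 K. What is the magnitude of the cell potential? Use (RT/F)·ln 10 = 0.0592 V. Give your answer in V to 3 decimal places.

0.028 V

For a concentration cell E°cell = 0, since both electrodes use the same couple.
The compartment with the higher Sn^2+(aq) concentration (2.3 M) acts as the cathode; ions are reduced there and produced at the dilute (0.269 M) anode.
With n = 2, Ecell = −(0.0592/2)·log([dilute]/[conc]) = −(0.0592/2)·log(0.269/2.3) = +0.028 V.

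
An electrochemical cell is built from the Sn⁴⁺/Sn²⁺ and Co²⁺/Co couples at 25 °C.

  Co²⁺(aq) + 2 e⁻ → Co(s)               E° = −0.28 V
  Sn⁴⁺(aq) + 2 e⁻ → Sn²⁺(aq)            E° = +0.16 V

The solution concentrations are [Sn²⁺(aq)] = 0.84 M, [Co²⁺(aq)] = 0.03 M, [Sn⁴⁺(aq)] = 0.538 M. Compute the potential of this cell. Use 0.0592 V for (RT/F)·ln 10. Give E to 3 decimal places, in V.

The Sn⁴⁺/Sn²⁺ couple has the more positive E°, so it is the cathode; Co²⁺/Co is the anode.
The standard potential is +0.16 − (−0.28) = +0.44 V and the balanced reaction transfers n = 2 electrons.
The balanced reaction is Sn⁴⁺(aq) + Co(s) → Sn²⁺(aq) + Co²⁺(aq), so Q = ([Sn²⁺(aq)]·[Co²⁺(aq)]) / [Sn⁴⁺(aq)] = 0.0468 and log Q = −1.329.
Applying E = E° − (RT ln10/nF)·log Q gives +0.44 − (0.0592/2)(−1.329) = +0.479 V.

+0.479 V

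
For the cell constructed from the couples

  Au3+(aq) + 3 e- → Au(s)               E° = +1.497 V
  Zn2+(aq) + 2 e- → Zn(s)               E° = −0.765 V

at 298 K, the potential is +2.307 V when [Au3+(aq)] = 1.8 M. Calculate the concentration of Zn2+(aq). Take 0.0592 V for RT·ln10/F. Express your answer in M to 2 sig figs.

0.045 M

The Au³⁺/Au couple has the larger reduction potential, so it is the cathode: E°cell = +1.497 − (−0.765) = +2.262 V and n = 6.
From the Nernst equation, log Q = n(E° − E)/0.0592 = 6·(+2.262 − (+2.307))/0.0592 = −4.561.
Balancing electrons gives 2 Au3+(aq) + 3 Zn(s) → 2 Au(s) + 3 Zn2+(aq); thus Q = [Zn2+(aq)]^3 / [Au3+(aq)]^2.
Isolating [Zn2+(aq)] in Q = 10^{−4.561} yields log [Zn2+(aq)] = −1.350, i.e. 0.045 M.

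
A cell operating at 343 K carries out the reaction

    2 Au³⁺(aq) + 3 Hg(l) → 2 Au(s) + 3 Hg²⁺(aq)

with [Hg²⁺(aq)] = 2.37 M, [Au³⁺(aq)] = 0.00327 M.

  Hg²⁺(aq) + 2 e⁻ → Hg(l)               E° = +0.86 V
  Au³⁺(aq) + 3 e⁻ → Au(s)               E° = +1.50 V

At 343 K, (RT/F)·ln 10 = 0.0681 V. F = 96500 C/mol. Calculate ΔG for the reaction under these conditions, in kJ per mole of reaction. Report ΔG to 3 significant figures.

With Au³⁺/Au reduced at the cathode, E°cell = +1.50 − (+0.86) = +0.64 V and n = 6.
The reaction quotient is [Hg²⁺(aq)]^3 / [Au³⁺(aq)]^2 = 1.24×10^6; by Nernst, E = +0.64 − (0.0681/6)(6.095) = +0.5708 V.
ΔG = −nFE = −(6)(96500)(+0.5708) J/mol = −330 kJ/mol.

−330 kJ/mol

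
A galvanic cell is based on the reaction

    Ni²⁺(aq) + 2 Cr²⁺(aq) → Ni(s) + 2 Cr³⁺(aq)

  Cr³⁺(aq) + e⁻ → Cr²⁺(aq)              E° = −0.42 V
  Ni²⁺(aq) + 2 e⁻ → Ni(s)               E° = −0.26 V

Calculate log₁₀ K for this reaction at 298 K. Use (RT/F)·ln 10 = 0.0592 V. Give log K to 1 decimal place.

The Ni²⁺/Ni couple is reduced (cathode); E°cell = −0.26 − (−0.42) = +0.16 V with n = 2.
At equilibrium E = 0, so log K = nE°cell / 0.0592 = (2)(+0.16) / 0.0592 = 5.4.

log K = 5.4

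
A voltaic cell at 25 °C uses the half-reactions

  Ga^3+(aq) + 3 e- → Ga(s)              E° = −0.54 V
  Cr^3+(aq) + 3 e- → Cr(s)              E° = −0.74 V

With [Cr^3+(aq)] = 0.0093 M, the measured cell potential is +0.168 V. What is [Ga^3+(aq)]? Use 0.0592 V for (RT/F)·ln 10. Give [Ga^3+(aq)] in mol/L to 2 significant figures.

0.00022 M

The Ga³⁺/Ga couple has the larger reduction potential, so it is the cathode: E°cell = −0.54 − (−0.74) = +0.20 V and n = 3.
Rearranging E = E° − (0.0592/n)·log Q gives log Q = 3(+0.20 − (+0.168))/0.0592 = 1.622.
The balanced reaction is Ga^3+(aq) + Cr(s) → Ga(s) + Cr^3+(aq), so Q = [Cr^3+(aq)] / [Ga^3+(aq)].
Substituting the known concentrations and solving, log [Ga^3+(aq)] = −3.654 and [Ga^3+(aq)] = 0.00022 M.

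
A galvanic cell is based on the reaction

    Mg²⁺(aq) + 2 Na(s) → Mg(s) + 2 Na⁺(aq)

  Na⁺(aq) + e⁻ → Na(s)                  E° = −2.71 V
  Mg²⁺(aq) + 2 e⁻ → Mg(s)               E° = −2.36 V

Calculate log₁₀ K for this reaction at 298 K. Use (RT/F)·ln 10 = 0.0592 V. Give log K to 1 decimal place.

log K = 11.8

The Mg²⁺/Mg couple is reduced (cathode); E°cell = −2.36 − (−2.71) = +0.35 V with n = 2.
At equilibrium E = 0, so log K = nE°cell / 0.0592 = (2)(+0.35) / 0.0592 = 11.8.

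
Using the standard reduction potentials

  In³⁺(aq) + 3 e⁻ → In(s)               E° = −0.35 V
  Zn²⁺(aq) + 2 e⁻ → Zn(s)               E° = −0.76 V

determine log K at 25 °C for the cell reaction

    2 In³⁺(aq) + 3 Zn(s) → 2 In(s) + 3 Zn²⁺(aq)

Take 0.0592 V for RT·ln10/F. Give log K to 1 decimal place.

The In³⁺/In couple is reduced (cathode); E°cell = −0.35 − (−0.76) = +0.41 V with n = 6.
At equilibrium E = 0, so log K = nE°cell / 0.0592 = (6)(+0.41) / 0.0592 = 41.6.

log K = 41.6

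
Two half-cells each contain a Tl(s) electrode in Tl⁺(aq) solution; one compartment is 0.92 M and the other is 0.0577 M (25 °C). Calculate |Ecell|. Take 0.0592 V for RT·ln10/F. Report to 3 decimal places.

For a concentration cell E°cell = 0, since both electrodes use the same couple.
The compartment with the higher Tl⁺(aq) concentration (0.92 M) acts as the cathode; ions are reduced there and produced at the dilute (0.0577 M) anode.
With n = 1, Ecell = −(0.0592/1)·log([dilute]/[conc]) = −(0.0592/1)·log(0.0577/0.92) = +0.071 V.

0.071 V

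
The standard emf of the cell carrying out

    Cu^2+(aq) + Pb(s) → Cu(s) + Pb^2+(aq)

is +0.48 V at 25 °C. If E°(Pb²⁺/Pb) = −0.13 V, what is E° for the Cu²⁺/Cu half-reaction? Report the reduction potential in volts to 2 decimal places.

In the reaction as written the Cu²⁺/Cu couple is reduced (cathode) and Pb²⁺/Pb is oxidized (anode), so E°cell = E°(Cu²⁺/Cu) − E°(Pb²⁺/Pb).
E°(Cu²⁺/Cu) = E°cell + E°(anode) = +0.48 + (−0.13) = +0.35 V.

+0.35 V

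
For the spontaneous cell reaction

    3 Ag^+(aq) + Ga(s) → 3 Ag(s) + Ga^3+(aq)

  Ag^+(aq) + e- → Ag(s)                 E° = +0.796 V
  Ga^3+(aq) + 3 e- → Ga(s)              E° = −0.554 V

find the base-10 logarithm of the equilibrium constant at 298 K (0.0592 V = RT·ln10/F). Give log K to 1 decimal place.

log K = 68.4

The Ag⁺/Ag couple is reduced (cathode); E°cell = +0.796 − (−0.554) = +1.350 V with n = 3.
At equilibrium E = 0, so log K = nE°cell / 0.0592 = (3)(+1.350) / 0.0592 = 68.4.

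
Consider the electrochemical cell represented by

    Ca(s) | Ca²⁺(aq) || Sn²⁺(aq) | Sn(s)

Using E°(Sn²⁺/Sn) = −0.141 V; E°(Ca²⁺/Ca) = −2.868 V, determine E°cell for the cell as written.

By convention the left-hand electrode in cell notation is the anode (oxidation) and the right-hand electrode is the cathode (reduction).
E°cell = E°(right) − E°(left) = −0.141 − (−2.868) = +2.727 V.

+2.727 V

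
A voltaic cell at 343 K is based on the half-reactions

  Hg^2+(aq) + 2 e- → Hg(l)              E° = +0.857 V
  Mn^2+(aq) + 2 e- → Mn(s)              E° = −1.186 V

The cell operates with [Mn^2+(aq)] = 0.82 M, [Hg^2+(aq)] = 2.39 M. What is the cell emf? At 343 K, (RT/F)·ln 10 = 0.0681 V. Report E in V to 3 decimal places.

+2.059 V

Hg²⁺/Hg is reduced (cathode, E° = +0.857 V) and Mn²⁺/Mn is oxidized (anode).
E°cell = E°cat − E°an = +0.857 − (−1.186) = +2.043 V; n = 2.
For the overall reaction Hg^2+(aq) + Mn(s) → Hg(l) + Mn^2+(aq), Q = [Mn^2+(aq)] / [Hg^2+(aq)] = 0.343, giving log Q = −0.465.
Applying E = E° − (RT ln10/nF)·log Q gives +2.043 − (0.0681/2)(−0.465) = +2.059 V.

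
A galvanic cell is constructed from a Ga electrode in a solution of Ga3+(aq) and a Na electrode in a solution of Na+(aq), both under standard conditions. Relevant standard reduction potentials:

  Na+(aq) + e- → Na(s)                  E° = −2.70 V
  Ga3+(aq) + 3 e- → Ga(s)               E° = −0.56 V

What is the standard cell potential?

+2.14 V

The Ga³⁺/Ga couple has the higher E°, so Ga ion is reduced (cathode) and Na is oxidized (anode).
E°cell = E°(cathode) − E°(anode) = −0.56 − (−2.70) = +2.14 V.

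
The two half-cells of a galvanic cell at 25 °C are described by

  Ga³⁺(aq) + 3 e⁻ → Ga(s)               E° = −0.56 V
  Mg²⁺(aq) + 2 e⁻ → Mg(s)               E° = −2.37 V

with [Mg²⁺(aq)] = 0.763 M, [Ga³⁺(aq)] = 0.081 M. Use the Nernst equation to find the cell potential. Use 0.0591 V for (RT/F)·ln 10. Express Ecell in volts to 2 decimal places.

The Ga³⁺/Ga couple has the more positive E°, so it is the cathode; Mg²⁺/Mg is the anode.
E°cell = −0.56 − (−2.37) = +1.81 V, with n = 6 electrons transferred.
Balancing gives 2 Ga³⁺(aq) + 3 Mg(s) → 2 Ga(s) + 3 Mg²⁺(aq); hence Q = [Mg²⁺(aq)]^3 / [Ga³⁺(aq)]^2 = 67.7 (log Q = 1.831).
By the Nernst equation, E = +1.81 − (0.0591/6)·(1.831) = +1.79 V.

+1.79 V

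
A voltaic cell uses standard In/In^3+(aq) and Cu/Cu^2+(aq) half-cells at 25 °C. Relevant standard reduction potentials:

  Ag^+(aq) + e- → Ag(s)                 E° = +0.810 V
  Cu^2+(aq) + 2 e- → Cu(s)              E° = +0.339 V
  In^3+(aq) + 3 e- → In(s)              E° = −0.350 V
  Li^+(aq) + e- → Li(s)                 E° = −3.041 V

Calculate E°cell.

+0.689 V

The Cu²⁺/Cu couple has the higher E°, so Cu ion is reduced (cathode) and In is oxidized (anode).
E°cell = E°(cathode) − E°(anode) = +0.339 − (−0.350) = +0.689 V.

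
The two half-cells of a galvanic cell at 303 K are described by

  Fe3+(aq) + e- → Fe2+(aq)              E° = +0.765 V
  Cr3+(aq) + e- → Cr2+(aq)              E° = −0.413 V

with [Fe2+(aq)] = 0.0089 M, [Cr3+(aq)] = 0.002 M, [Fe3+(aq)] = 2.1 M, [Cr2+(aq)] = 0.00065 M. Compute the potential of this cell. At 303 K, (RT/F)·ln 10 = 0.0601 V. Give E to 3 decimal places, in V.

The Fe³⁺/Fe²⁺ couple has the more positive E°, so it is the cathode; Cr³⁺/Cr²⁺ is the anode.
The standard potential is +0.765 − (−0.413) = +1.178 V and the balanced reaction transfers n = 1 electron.
The balanced reaction is Fe3+(aq) + Cr2+(aq) → Fe2+(aq) + Cr3+(aq), so Q = ([Fe2+(aq)]·[Cr3+(aq)]) / ([Fe3+(aq)]·[Cr2+(aq)]) = 0.013 and log Q = −1.885.
Applying E = E° − (RT ln10/nF)·log Q gives +1.178 − (0.0601/1)(−1.885) = +1.291 V.

+1.291 V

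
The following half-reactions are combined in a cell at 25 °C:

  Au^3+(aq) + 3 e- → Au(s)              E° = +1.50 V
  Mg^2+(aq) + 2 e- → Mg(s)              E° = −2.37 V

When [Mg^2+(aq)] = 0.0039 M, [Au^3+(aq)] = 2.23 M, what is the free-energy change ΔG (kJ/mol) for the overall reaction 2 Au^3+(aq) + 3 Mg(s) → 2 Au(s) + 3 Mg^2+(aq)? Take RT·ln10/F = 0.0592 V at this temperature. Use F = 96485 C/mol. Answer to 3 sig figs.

−2290 kJ/mol

With Au³⁺/Au reduced at the cathode, E°cell = +1.50 − (−2.37) = +3.87 V and n = 6.
The reaction quotient is [Mg^2+(aq)]^3 / [Au^3+(aq)]^2 = 1.19×10^−8; by Nernst, E = +3.87 − (0.0592/6)(−7.923) = +3.9482 V.
ΔG = −nFE = −(6)(96485)(+3.9482) J/mol = −2290 kJ/mol.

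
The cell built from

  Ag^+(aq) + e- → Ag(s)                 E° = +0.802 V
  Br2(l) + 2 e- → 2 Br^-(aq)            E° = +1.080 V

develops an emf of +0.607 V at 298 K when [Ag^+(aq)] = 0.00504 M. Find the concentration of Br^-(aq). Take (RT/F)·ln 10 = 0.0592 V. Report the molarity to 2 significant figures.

0.00055 M

The Br₂/Br⁻ couple has the larger reduction potential, so it is the cathode: E°cell = +1.080 − (+0.802) = +0.278 V and n = 2.
Rearranging E = E° − (0.0592/n)·log Q gives log Q = 2(+0.278 − (+0.607))/0.0592 = −11.115.
The balanced reaction is Br2(l) + 2 Ag(s) → 2 Br^-(aq) + 2 Ag^+(aq), so Q = [Br^-(aq)]^2·[Ag^+(aq)]^2.
Solving for the unknown gives log [Br^-(aq)] = −3.260, so [Br^-(aq)] ≈ 0.00055 M.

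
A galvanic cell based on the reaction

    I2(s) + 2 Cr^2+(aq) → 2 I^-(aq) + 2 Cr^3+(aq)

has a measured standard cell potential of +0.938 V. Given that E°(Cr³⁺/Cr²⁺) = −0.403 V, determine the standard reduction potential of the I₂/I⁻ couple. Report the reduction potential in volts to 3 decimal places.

+0.535 V

In the reaction as written the I₂/I⁻ couple is reduced (cathode) and Cr³⁺/Cr²⁺ is oxidized (anode), so E°cell = E°(I₂/I⁻) − E°(Cr³⁺/Cr²⁺).
E°(I₂/I⁻) = E°cell + E°(anode) = +0.938 + (−0.403) = +0.535 V.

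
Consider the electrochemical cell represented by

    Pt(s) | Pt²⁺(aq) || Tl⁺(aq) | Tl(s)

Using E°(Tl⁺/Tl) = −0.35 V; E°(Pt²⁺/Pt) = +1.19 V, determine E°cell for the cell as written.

By convention the left-hand electrode in cell notation is the anode (oxidation) and the right-hand electrode is the cathode (reduction).
E°cell = E°(right) − E°(left) = −0.35 − (+1.19) = −1.54 V.
The negative sign shows that, as written, the cell would require an external voltage to drive the reaction.

−1.54 V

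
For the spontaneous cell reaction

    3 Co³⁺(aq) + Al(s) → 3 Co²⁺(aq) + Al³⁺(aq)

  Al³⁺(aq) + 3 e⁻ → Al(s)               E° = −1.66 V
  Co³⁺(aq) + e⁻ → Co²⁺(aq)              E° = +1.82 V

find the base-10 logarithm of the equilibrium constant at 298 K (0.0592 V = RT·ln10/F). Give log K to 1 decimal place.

The Co³⁺/Co²⁺ couple is reduced (cathode); E°cell = +1.82 − (−1.66) = +3.48 V with n = 3.
At equilibrium E = 0, so log K = nE°cell / 0.0592 = (3)(+3.48) / 0.0592 = 176.4.

log K = 176.4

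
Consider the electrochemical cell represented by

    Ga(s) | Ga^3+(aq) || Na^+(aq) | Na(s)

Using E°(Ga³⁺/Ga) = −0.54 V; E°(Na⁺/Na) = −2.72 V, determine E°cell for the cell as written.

By convention the left-hand electrode in cell notation is the anode (oxidation) and the right-hand electrode is the cathode (reduction).
E°cell = E°(right) − E°(left) = −2.72 − (−0.54) = −2.18 V.
The negative sign shows that, as written, the cell would require an external voltage to drive the reaction.

−2.18 V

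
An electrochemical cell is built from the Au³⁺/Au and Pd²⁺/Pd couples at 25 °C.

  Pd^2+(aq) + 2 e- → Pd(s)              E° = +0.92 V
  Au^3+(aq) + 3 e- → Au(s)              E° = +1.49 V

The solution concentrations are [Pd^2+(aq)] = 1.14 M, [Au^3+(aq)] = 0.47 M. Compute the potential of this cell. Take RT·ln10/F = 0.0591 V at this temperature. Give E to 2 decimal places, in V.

The Au³⁺/Au couple has the more positive E°, so it is the cathode; Pd²⁺/Pd is the anode.
E°cell = +1.49 − (+0.92) = +0.57 V, with n = 6 electrons transferred.
Balancing gives 2 Au^3+(aq) + 3 Pd(s) → 2 Au(s) + 3 Pd^2+(aq); hence Q = [Pd^2+(aq)]^3 / [Au^3+(aq)]^2 = 6.71 (log Q = 0.827).
E = E° − (0.0591/n)·log Q = +0.57 − (0.0591/6)(0.827) = +0.56 V.

+0.56 V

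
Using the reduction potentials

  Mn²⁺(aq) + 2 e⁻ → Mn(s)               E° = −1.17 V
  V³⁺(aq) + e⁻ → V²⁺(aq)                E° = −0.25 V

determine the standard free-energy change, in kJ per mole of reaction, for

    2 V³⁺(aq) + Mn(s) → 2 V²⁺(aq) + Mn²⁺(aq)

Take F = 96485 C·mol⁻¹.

In the reaction as written V³⁺(aq) is reduced, so the V³⁺/V²⁺ couple is the cathode and Mn²⁺/Mn is the anode.
E°cell = −0.25 − (−1.17) = +0.92 V; balancing electrons gives n = 2.
ΔG° = −nFE°cell = −(2)(96485)(+0.92) J/mol = −178 kJ/mol.

−178 kJ/mol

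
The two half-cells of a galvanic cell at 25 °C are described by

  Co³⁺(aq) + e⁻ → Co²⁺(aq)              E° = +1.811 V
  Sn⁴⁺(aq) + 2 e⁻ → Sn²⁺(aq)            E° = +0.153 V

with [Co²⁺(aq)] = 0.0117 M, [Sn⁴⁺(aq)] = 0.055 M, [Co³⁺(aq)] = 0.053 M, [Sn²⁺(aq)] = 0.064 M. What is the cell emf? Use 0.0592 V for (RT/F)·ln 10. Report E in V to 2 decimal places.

The Co³⁺/Co²⁺ couple has the more positive E°, so it is the cathode; Sn⁴⁺/Sn²⁺ is the anode.
The standard potential is +1.811 − (+0.153) = +1.658 V and the balanced reaction transfers n = 2 electrons.
Balancing gives 2 Co³⁺(aq) + Sn²⁺(aq) → 2 Co²⁺(aq) + Sn⁴⁺(aq); hence Q = ([Co²⁺(aq)]^2·[Sn⁴⁺(aq)]) / ([Co³⁺(aq)]^2·[Sn²⁺(aq)]) = 0.0419 (log Q = −1.378).
Applying E = E° − (RT ln10/nF)·log Q gives +1.658 − (0.0592/2)(−1.378) = +1.70 V.

+1.70 V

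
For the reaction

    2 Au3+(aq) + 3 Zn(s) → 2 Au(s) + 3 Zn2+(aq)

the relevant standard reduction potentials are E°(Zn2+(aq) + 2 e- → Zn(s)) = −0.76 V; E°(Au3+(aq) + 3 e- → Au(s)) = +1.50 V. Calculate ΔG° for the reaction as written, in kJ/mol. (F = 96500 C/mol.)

−1309 kJ/mol

In the reaction as written Au3+(aq) is reduced, so the Au³⁺/Au couple is the cathode and Zn²⁺/Zn is the anode.
E°cell = +1.50 − (−0.76) = +2.26 V; balancing electrons gives n = 6.
ΔG° = −nFE°cell = −(6)(96500)(+2.26) J/mol = −1309 kJ/mol.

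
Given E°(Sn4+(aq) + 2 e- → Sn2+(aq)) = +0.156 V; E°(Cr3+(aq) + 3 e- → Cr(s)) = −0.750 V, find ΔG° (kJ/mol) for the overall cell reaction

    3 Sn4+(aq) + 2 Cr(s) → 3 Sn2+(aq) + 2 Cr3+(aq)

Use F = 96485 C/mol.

In the reaction as written Sn4+(aq) is reduced, so the Sn⁴⁺/Sn²⁺ couple is the cathode and Cr³⁺/Cr is the anode.
E°cell = +0.156 − (−0.750) = +0.906 V; balancing electrons gives n = 6.
ΔG° = −nFE°cell = −(6)(96485)(+0.906) J/mol = −524 kJ/mol.

−524 kJ/mol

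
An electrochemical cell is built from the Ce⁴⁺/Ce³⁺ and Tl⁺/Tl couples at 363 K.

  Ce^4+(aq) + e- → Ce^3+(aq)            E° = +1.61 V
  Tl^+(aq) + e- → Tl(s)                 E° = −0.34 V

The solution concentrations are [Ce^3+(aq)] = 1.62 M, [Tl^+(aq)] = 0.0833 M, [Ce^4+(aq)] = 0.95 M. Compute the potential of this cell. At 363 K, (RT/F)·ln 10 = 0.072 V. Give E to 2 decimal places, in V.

The Ce⁴⁺/Ce³⁺ couple has the more positive E°, so it is the cathode; Tl⁺/Tl is the anode.
E°cell = E°cat − E°an = +1.61 − (−0.34) = +1.95 V; n = 1.
The balanced reaction is Ce^4+(aq) + Tl(s) → Ce^3+(aq) + Tl^+(aq), so Q = ([Ce^3+(aq)]·[Tl^+(aq)]) / [Ce^4+(aq)] = 0.142 and log Q = −0.848.
Applying E = E° − (RT ln10/nF)·log Q gives +1.95 − (0.072/1)(−0.848) = +2.01 V.

+2.01 V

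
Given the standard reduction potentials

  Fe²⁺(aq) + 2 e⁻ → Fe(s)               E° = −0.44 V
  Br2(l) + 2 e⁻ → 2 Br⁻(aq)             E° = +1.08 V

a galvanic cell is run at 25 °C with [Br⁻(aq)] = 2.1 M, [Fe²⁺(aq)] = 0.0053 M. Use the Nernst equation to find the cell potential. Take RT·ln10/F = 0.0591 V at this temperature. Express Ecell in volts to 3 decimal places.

Br₂/Br⁻ is reduced (cathode, E° = +1.08 V) and Fe²⁺/Fe is oxidized (anode).
E°cell = E°cat − E°an = +1.08 − (−0.44) = +1.52 V; n = 2.
Balancing gives Br2(l) + Fe(s) → 2 Br⁻(aq) + Fe²⁺(aq); hence Q = [Br⁻(aq)]^2·[Fe²⁺(aq)] = 0.0234 (log Q = −1.631).
Applying E = E° − (RT ln10/nF)·log Q gives +1.52 − (0.0591/2)(−1.631) = +1.568 V.

+1.568 V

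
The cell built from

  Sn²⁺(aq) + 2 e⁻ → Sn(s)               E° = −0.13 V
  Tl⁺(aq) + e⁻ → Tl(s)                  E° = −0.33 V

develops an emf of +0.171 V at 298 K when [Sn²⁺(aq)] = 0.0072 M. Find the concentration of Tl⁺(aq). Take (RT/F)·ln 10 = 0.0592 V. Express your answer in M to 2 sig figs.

The Sn²⁺/Sn couple has the larger reduction potential, so it is the cathode: E°cell = −0.13 − (−0.33) = +0.20 V and n = 2.
Rearranging E = E° − (0.0592/n)·log Q gives log Q = 2(+0.20 − (+0.171))/0.0592 = 0.980.
The balanced reaction is Sn²⁺(aq) + 2 Tl(s) → Sn(s) + 2 Tl⁺(aq), so Q = [Tl⁺(aq)]^2 / [Sn²⁺(aq)].
Isolating [Tl⁺(aq)] in Q = 10^{0.980} yields log [Tl⁺(aq)] = −0.581, i.e. 0.26 M.

0.26 M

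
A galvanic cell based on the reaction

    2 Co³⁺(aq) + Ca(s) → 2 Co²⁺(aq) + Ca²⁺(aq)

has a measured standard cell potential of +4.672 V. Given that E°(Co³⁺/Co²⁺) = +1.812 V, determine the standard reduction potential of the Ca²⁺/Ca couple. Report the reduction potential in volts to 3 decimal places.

In the reaction as written the Co³⁺/Co²⁺ couple is reduced (cathode) and Ca²⁺/Ca is oxidized (anode), so E°cell = E°(Co³⁺/Co²⁺) − E°(Ca²⁺/Ca).
E°(Ca²⁺/Ca) = E°(cathode) − E°cell = +1.812 − (+4.672) = −2.860 V.

−2.860 V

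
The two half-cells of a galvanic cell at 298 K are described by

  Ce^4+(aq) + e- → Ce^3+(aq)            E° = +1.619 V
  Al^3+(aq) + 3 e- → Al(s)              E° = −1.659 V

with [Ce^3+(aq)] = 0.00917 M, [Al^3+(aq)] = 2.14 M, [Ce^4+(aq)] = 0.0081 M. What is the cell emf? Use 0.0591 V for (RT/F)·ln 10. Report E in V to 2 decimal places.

+3.27 V

The Ce⁴⁺/Ce³⁺ couple has the more positive E°, so it is the cathode; Al³⁺/Al is the anode.
E°cell = E°cat − E°an = +1.619 − (−1.659) = +3.278 V; n = 3.
For the overall reaction 3 Ce^4+(aq) + Al(s) → 3 Ce^3+(aq) + Al^3+(aq), Q = ([Ce^3+(aq)]^3·[Al^3+(aq)]) / [Ce^4+(aq)]^3 = 3.11, giving log Q = 0.492.
Applying E = E° − (RT ln10/nF)·log Q gives +3.278 − (0.0591/3)(0.492) = +3.27 V.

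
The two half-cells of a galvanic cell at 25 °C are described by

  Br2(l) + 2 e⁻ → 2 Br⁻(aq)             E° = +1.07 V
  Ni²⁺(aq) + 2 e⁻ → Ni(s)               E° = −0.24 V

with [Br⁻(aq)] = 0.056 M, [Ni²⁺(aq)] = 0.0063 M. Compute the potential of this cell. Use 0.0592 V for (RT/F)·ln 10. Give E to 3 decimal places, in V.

+1.449 V

Since E°(Br₂/Br⁻) > E°(Ni²⁺/Ni), Br₂/Br⁻ serves as the cathode.
E°cell = +1.07 − (−0.24) = +1.31 V, with n = 2 electrons transferred.
For the overall reaction Br2(l) + Ni(s) → 2 Br⁻(aq) + Ni²⁺(aq), Q = [Br⁻(aq)]^2·[Ni²⁺(aq)] = 1.98×10^−5, giving log Q = −4.704.
Applying E = E° − (RT ln10/nF)·log Q gives +1.31 − (0.0592/2)(−4.704) = +1.449 V.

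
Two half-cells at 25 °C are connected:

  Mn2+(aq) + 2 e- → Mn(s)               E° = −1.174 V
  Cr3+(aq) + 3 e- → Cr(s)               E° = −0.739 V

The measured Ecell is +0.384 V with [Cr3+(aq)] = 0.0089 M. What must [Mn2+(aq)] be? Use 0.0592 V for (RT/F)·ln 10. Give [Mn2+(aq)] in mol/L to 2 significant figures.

2.3 M

With Cr³⁺/Cr at the cathode and Mn²⁺/Mn at the anode, E°cell = −0.739 − (−1.174) = +0.435 V (n = 6).
Rearranging E = E° − (0.0592/n)·log Q gives log Q = 6(+0.435 − (+0.384))/0.0592 = 5.169.
The balanced reaction is 2 Cr3+(aq) + 3 Mn(s) → 2 Cr(s) + 3 Mn2+(aq), so Q = [Mn2+(aq)]^3 / [Cr3+(aq)]^2.
Solving for the unknown gives log [Mn2+(aq)] = 0.356, so [Mn2+(aq)] ≈ 2.3 M.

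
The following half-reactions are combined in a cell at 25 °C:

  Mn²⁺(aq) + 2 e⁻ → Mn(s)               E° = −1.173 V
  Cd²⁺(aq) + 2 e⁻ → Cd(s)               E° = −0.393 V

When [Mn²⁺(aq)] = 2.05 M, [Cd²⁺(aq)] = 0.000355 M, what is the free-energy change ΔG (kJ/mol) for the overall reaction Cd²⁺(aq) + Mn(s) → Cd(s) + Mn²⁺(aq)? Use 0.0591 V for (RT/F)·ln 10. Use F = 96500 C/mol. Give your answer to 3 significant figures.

E°cell = −0.393 − (−1.173) = +0.780 V; the balanced reaction transfers n = 2 electrons.
Q = [Mn²⁺(aq)] / [Cd²⁺(aq)] = 5.77×10^3, so log Q = 3.762 and E = +0.780 − (0.0591/2)(3.762) = +0.6688 V.
Finally ΔG = −nFE = −(2)(96500 C/mol)(+0.6688 V) = −129 kJ/mol.

−129 kJ/mol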